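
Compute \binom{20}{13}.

77520

C(20,13) = C(20,7) by symmetry.
C(20,7) = (20·19·18·17·16·15·14) / 7! = 390700800 / 5040 = 77520.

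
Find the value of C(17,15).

136

C(17,15) = C(17,2) by symmetry.
C(17,2) = (17·16) / 2! = 272 / 2 = 136.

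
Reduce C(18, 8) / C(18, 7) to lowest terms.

C(n,k+1)/C(n,k) = (n−k)/(k+1) = (18−7)/(7+1) = 11/8.

11/8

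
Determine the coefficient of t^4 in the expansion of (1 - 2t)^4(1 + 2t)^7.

Coefficient of t^4 = Σ_{j} C(4,j)·(-2)^j·C(7,4-j)·2^(4-j) for j from 0 to 4.
= 560 + (-2240) + 2016 + (-448) + 16 = -96.

-96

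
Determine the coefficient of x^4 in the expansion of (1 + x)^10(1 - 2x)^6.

110

Coefficient of x^4 = Σ_{j} C(10,j)·1^j·C(6,4-j)·(-2)^(4-j) for j from 0 to 4.
= 240 + (-1600) + 2700 + (-1440) + 210 = 110.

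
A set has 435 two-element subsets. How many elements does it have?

30

n(n−1)/2 = 435 ⇒ n(n−1) = 870. Since 30·29 = 870, n = 30.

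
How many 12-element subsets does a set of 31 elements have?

C(31,12) = (31·30·29·28·27·26·25·24·23·22·21·20) / 12! = 67596957267840000 / 479001600 = 141120525.

141120525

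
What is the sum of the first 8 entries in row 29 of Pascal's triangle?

1 + 29 + 406 + 3654 + 23751 + 118755 + 475020 + 1560780 = 2182396.

2182396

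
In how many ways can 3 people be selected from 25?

2300

This is C(25,3) = 2300.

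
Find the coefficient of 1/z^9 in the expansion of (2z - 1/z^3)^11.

-29568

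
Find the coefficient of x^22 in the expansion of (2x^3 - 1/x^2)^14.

1025024

General term: C(14,j)·(2x^3)^j·(-1/x^2)^(14-j), with x-exponent 3j − 2(14−j) = 5j − 28.
Set 5j − 28 = 22: j = 10.
C(14,10) = 1001; 2^10 = 1024; (-1)^4 = 1.
Coefficient = 1001 · 1024 · 1 = 1025024.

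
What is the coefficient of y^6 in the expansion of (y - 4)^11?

-473088

The general term is C(11,j)·(y)^j·(-4)^(11-j); the y^6 term has j = 6.
C(11,6) = 462.
Coefficient = C(11,6) · (-4)^5 = 462 · (-1024) = -473088.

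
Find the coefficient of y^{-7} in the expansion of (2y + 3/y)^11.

General term: C(11,j)·(2y)^j·(3/y)^(11-j), with y-exponent 1j − 1(11−j) = 2j − 11.
Set 2j − 11 = -7: j = 2.
C(11,2) = 55; 2^2 = 4; 3^9 = 19683.
Coefficient = 55 · 4 · 19683 = 4330260.

4330260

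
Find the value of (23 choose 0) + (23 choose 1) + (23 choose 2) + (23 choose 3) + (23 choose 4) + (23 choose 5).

44552

1 + 23 + 253 + 1771 + 8855 + 33649 = 44552.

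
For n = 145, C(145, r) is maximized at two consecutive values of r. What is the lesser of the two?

For odd n = 145, C(145,r) peaks at r = (n−1)/2 and (n+1)/2; the lesser is 72.

72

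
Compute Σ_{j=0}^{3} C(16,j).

697

1 + 16 + 120 + 560 = 697.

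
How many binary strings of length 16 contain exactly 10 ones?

Choose the 10 positions: C(16,10) = 8008.

8008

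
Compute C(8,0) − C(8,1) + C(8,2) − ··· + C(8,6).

The partial alternating sum Σ_{k=0}^{6} (−1)^k C(8,k) = (−1)^6 C(7,6) = 7.

7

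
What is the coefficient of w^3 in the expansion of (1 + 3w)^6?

540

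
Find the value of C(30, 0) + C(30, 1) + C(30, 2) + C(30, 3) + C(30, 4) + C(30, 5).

1 + 30 + 435 + 4060 + 27405 + 142506 = 174437.

174437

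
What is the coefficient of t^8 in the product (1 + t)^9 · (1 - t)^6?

Coefficient of t^8 = Σ_{j} C(9,j)·1^j·C(6,8-j)·(-1)^(8-j) for j from 2 to 8.
= 36 + (-504) + 1890 + (-2520) + 1260 + (-216) + 9 = -45.

-45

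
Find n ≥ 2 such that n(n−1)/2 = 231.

22

n(n−1)/2 = 231 ⇒ n(n−1) = 462. Since 22·21 = 462, n = 22.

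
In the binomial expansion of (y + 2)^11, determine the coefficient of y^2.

28160

The general term is C(11,j)·(y)^j·(2)^(11-j); the y^2 term has j = 2.
C(11,2) = 55.
Coefficient = C(11,2) · 2^9 = 55 · 512 = 28160.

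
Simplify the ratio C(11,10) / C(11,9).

C(n,k+1)/C(n,k) = (n−k)/(k+1) = (11−9)/(9+1) = 2/10 = 1/5.

1/5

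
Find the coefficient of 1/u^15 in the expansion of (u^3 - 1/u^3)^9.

General term: C(9,j)·(u^3)^j·(-1/u^3)^(9-j), with u-exponent 3j − 3(9−j) = 6j − 27.
Set 6j − 27 = -15: j = 2.
C(9,2) = 36; 1^2 = 1; (-1)^7 = -1.
Coefficient = 36 · 1 · (-1) = -36.

-36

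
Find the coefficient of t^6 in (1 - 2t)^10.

13440

The general term is C(10,j)·(1)^j·(-2t)^(10-j); the t^6 term has j = 4.
C(10,4) = 210.
Coefficient = C(10,4) · (-2)^6 = 210 · 64 = 13440.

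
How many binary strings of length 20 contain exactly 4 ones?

4845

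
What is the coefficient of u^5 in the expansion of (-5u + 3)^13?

The general term is C(13,j)·(-5u)^j·(3)^(13-j); the u^5 term has j = 5.
C(13,5) = 1287.
Coefficient = C(13,5) · (-5)^5 · 3^8 = 1287 · (-3125) · 6561 = -26387521875.

-26387521875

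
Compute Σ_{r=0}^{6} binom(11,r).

1486

1 + 11 + 55 + 165 + 330 + 462 + 462 = 1486.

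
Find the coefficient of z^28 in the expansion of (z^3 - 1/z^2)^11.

-11

General term: C(11,j)·(z^3)^j·(-1/z^2)^(11-j), with z-exponent 3j − 2(11−j) = 5j − 22.
Set 5j − 22 = 28: j = 10.
C(11,10) = 11; 1^10 = 1; (-1)^1 = -1.
Coefficient = 11 · 1 · (-1) = -11.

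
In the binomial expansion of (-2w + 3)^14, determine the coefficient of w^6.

The general term is C(14,j)·(-2w)^j·(3)^(14-j); the w^6 term has j = 6.
C(14,6) = 3003.
Coefficient = C(14,6) · (-2)^6 · 3^8 = 3003 · 64 · 6561 = 1260971712.

1260971712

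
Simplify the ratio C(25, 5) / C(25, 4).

21/5

C(n,k+1)/C(n,k) = (n−k)/(k+1) = (25−4)/(4+1) = 21/5.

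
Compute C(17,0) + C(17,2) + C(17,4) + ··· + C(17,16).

65536

Half of (1+1)^17 + (1−1)^17 gives the even-index sum: 2^16 = 65536.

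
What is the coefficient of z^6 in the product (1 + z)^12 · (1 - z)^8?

Coefficient of z^6 = Σ_{j} C(12,j)·1^j·C(8,6-j)·(-1)^(6-j) for j from 0 to 6.
= 28 + (-672) + 4620 + (-12320) + 13860 + (-6336) + 924 = 104.

104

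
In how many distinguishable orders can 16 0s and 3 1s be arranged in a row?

969

Choose positions for the 0s: C(19,16) = 969.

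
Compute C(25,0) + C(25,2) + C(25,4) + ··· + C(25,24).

Even-k terms of row 25 sum to 2^24 = 16777216.

16777216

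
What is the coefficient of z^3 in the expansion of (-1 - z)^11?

The general term is C(11,j)·(-1)^j·(-z)^(11-j); the z^3 term has j = 8.
C(11,8) = 165.
Coefficient = C(11,8) · (-1)^3 = 165 · (-1) = -165.

-165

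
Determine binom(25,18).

C(25,18) = C(25,7) by symmetry.
C(25,7) = (25·24·23·22·21·20·19) / 7! = 2422728000 / 5040 = 480700.

480700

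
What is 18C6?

C(18,6) = (18·17·16·15·14·13) / 6! = 13366080 / 720 = 18564.

18564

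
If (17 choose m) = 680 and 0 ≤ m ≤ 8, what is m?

3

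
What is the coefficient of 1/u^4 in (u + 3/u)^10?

262440

General term: C(10,j)·(u)^j·(3/u)^(10-j), with u-exponent 1j − 1(10−j) = 2j − 10.
Set 2j − 10 = -4: j = 3.
C(10,3) = 120; 1^3 = 1; 3^7 = 2187.
Coefficient = 120 · 1 · 2187 = 262440.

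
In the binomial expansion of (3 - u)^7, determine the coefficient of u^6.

The general term is C(7,j)·(3)^j·(-u)^(7-j); the u^6 term has j = 1.
C(7,1) = 7.
Coefficient = C(7,1) · 3^1 = 7 · 3 = 21.

21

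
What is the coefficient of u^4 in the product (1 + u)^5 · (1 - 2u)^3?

Coefficient of u^4 = Σ_{j} C(5,j)·1^j·C(3,4-j)·(-2)^(4-j) for j from 1 to 4.
= (-40) + 120 + (-60) + 5 = 25.

25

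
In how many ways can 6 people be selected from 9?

84

This is C(9,6) = 84.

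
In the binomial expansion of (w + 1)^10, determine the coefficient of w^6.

210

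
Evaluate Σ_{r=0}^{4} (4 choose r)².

70

Σ C(4,r)² is the coefficient of x^4 in (1+x)^4(1+x)^4 = (1+x)^8, i.e. C(8,4) = 70.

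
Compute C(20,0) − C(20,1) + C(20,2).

The partial alternating sum Σ_{k=0}^{2} (−1)^k C(20,k) = (−1)^2 C(19,2) = 171.

171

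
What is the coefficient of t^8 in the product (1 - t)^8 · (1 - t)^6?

(1 - t)^8(1 - t)^6 = (1 - t)^14, so the coefficient of t^8 is C(14,8)·(-1)^8 = 3003·1 = 3003.

3003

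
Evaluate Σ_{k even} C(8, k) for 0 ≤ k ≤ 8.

128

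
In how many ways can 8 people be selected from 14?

This is C(14,8) = 3003.

3003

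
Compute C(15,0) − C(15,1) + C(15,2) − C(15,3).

The partial alternating sum Σ_{k=0}^{3} (−1)^k C(15,k) = (−1)^3 C(14,3) = -364.

-364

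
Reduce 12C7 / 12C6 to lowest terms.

6/7

C(n,k+1)/C(n,k) = (n−k)/(k+1) = (12−6)/(6+1) = 6/7.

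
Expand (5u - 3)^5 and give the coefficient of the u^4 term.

-9375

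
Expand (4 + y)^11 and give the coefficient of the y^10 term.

44

The general term is C(11,j)·(4)^j·(y)^(11-j); the y^10 term has j = 1.
C(11,1) = 11.
Coefficient = C(11,1) · 4^1 = 11 · 4 = 44.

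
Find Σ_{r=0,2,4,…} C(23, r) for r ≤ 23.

4194304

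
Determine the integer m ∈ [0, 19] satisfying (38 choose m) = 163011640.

9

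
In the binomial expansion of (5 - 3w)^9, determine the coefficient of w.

-10546875

The general term is C(9,j)·(5)^j·(-3w)^(9-j); the w^1 term has j = 8.
C(9,8) = 9.
Coefficient = C(9,8) · 5^8 · (-3)^1 = 9 · 390625 · (-3) = -10546875.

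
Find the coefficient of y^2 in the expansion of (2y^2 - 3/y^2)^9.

326592

General term: C(9,j)·(2y^2)^j·(-3/y^2)^(9-j), with y-exponent 2j − 2(9−j) = 4j − 18.
Set 4j − 18 = 2: j = 5.
C(9,5) = 126; 2^5 = 32; (-3)^4 = 81.
Coefficient = 126 · 32 · 81 = 326592.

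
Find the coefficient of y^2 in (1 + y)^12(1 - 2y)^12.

Coefficient of y^2 = Σ_{j} C(12,j)·1^j·C(12,2-j)·(-2)^(2-j) for j from 0 to 2.
= 264 + (-288) + 66 = 42.

42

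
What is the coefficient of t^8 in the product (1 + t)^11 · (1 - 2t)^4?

-891

Coefficient of t^8 = Σ_{j} C(11,j)·1^j·C(4,8-j)·(-2)^(8-j) for j from 4 to 8.
= 5280 + (-14784) + 11088 + (-2640) + 165 = -891.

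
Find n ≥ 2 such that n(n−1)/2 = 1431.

n(n−1)/2 = 1431 ⇒ n(n−1) = 2862. Since 54·53 = 2862, n = 54.

54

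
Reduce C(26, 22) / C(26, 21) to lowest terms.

C(n,k+1)/C(n,k) = (n−k)/(k+1) = (26−21)/(21+1) = 5/22.

5/22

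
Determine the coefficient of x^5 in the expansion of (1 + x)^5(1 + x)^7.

792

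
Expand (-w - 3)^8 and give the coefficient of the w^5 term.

1512

The general term is C(8,j)·(-w)^j·(-3)^(8-j); the w^5 term has j = 5.
C(8,5) = 56.
Coefficient = C(8,5) · (-1)^5 · (-3)^3 = 56 · (-1) · (-27) = 1512.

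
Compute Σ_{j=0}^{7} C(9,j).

1 + 9 + 36 + 84 + 126 + 126 + 84 + 36 = 502.

502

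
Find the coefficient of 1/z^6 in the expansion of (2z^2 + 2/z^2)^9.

General term: C(9,j)·(2z^2)^j·(2/z^2)^(9-j), with z-exponent 2j − 2(9−j) = 4j − 18.
Set 4j − 18 = -6: j = 3.
C(9,3) = 84; 2^3 = 8; 2^6 = 64.
Coefficient = 84 · 8 · 64 = 43008.

43008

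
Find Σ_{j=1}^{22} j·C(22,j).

Differentiating (1+x)^22 and setting x=1: Σ j·C(22,j) = 22·2^21 = 46137344.

46137344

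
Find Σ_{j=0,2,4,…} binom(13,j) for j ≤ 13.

4096

Half of (1+1)^13 + (1−1)^13 gives the even-index sum: 2^12 = 4096.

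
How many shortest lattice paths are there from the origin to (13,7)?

77520

Each path is a sequence of 20 steps with 13 rights: C(20,13) = 77520.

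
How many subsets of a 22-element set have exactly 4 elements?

7315

Choose the 4 positions: C(22,4) = 7315.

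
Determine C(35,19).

C(35,19) = C(35,16) by symmetry.
C(35,16) = (35·34·33·32·31·30·29·28·27·26·25·24·23·22·21·20) / 16! = 84945040381058457600000 / 20922789888000 = 4059928950.

4059928950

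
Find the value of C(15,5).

3003

C(15,5) = (15·14·13·12·11) / 5! = 360360 / 120 = 3003.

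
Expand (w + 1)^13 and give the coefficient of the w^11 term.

The general term is C(13,j)·(w)^j·(1)^(13-j); the w^11 term has j = 11.
C(13,11) = 78.
Coefficient = C(13,11) = 78.

78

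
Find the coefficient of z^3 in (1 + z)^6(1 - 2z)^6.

40

Coefficient of z^3 = Σ_{j} C(6,j)·1^j·C(6,3-j)·(-2)^(3-j) for j from 0 to 3.
= (-160) + 360 + (-180) + 20 = 40.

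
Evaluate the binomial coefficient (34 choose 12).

548354040

C(34,12) = (34·33·32·31·30·29·28·27·26·25·24·23) / 12! = 262662462526464000 / 479001600 = 548354040.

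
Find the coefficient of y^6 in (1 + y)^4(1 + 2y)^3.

44

Coefficient of y^6 = Σ_{j} C(4,j)·1^j·C(3,6-j)·2^(6-j) for j from 3 to 4.
= 32 + 12 = 44.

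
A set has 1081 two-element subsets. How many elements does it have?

n(n−1)/2 = 1081 ⇒ n(n−1) = 2162. Since 47·46 = 2162, n = 47.

47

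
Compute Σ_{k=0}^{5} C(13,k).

2380

1 + 13 + 78 + 286 + 715 + 1287 = 2380.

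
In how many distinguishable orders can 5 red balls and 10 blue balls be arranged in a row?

Choose positions for the red balls: C(15,5) = 3003.

3003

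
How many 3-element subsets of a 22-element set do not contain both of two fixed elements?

1520

All 3-subsets: C(22,3) = 1540. Those containing both fixed elements: C(20,1) = 20.
1540 − 20 = 1520.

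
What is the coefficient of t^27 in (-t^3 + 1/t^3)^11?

General term: C(11,j)·(-t^3)^j·(1/t^3)^(11-j), with t-exponent 3j − 3(11−j) = 6j − 33.
Set 6j − 33 = 27: j = 10.
C(11,10) = 11; (-1)^10 = 1; 1^1 = 1.
Coefficient = 11 · 1 · 1 = 11.

11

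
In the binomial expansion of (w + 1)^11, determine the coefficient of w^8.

The general term is C(11,j)·(w)^j·(1)^(11-j); the w^8 term has j = 8.
C(11,8) = 165.
Coefficient = C(11,8) = 165.

165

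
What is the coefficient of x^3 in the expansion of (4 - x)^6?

-1280

The general term is C(6,j)·(4)^j·(-x)^(6-j); the x^3 term has j = 3.
C(6,3) = 20.
Coefficient = C(6,3) · 4^3 · (-1)^3 = 20 · 64 · (-1) = -1280.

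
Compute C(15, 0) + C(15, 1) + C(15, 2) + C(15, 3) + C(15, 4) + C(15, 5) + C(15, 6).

9949

1 + 15 + 105 + 455 + 1365 + 3003 + 5005 = 9949.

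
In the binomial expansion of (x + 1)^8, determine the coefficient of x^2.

28

The general term is C(8,j)·(x)^j·(1)^(8-j); the x^2 term has j = 2.
C(8,2) = 28.
Coefficient = C(8,2) = 28.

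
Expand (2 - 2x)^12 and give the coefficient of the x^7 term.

-3244032

The general term is C(12,j)·(2)^j·(-2x)^(12-j); the x^7 term has j = 5.
C(12,5) = 792.
Coefficient = C(12,5) · 2^5 · (-2)^7 = 792 · 32 · (-128) = -3244032.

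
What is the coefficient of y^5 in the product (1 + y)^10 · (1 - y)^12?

-90

Coefficient of y^5 = Σ_{j} C(10,j)·1^j·C(12,5-j)·(-1)^(5-j) for j from 0 to 5.
= (-792) + 4950 + (-9900) + 7920 + (-2520) + 252 = -90.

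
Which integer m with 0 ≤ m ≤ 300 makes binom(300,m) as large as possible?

C(300,m) is maximized at m = 300/2 = 150.

150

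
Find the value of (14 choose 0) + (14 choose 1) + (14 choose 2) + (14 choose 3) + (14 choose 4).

1471

1 + 14 + 91 + 364 + 1001 = 1471.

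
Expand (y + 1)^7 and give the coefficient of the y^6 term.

The general term is C(7,j)·(y)^j·(1)^(7-j); the y^6 term has j = 6.
C(7,6) = 7.
Coefficient = C(7,6) = 7.

7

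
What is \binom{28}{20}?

3108105

C(28,20) = C(28,8) by symmetry.
C(28,8) = (28·27·26·25·24·23·22·21) / 8! = 125318793600 / 40320 = 3108105.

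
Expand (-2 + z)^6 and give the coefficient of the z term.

-192

The general term is C(6,j)·(-2)^j·(z)^(6-j); the z^1 term has j = 5.
C(6,5) = 6.
Coefficient = C(6,5) · (-2)^5 = 6 · (-32) = -192.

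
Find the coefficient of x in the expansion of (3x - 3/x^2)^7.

45927

General term: C(7,j)·(3x)^j·(-3/x^2)^(7-j), with x-exponent 1j − 2(7−j) = 3j − 14.
Set 3j − 14 = 1: j = 5.
C(7,5) = 21; 3^5 = 243; (-3)^2 = 9.
Coefficient = 21 · 243 · 9 = 45927.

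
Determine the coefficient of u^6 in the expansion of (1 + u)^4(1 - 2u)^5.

Coefficient of u^6 = Σ_{j} C(4,j)·1^j·C(5,6-j)·(-2)^(6-j) for j from 1 to 4.
= (-128) + 480 + (-320) + 40 = 72.

72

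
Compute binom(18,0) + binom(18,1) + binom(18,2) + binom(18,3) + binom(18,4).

4048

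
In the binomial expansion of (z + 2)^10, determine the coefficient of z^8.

180

The general term is C(10,j)·(z)^j·(2)^(10-j); the z^8 term has j = 8.
C(10,8) = 45.
Coefficient = C(10,8) · 2^2 = 45 · 4 = 180.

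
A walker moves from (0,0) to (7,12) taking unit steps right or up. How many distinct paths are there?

50388

Each path is a sequence of 19 steps with 7 rights: C(19,7) = 50388.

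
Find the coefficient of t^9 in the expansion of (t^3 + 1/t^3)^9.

84

General term: C(9,j)·(t^3)^j·(1/t^3)^(9-j), with t-exponent 3j − 3(9−j) = 6j − 27.
Set 6j − 27 = 9: j = 6.
C(9,6) = 84; 1^6 = 1; 1^3 = 1.
Coefficient = 84 · 1 · 1 = 84.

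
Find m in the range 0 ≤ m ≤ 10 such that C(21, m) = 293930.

9

C(21,m) increases on 0 ≤ m ≤ 10. C(21,8) = 203490 and C(21,9) = 293930, so m = 9.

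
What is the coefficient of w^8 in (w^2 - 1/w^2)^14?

-2002

General term: C(14,j)·(w^2)^j·(-1/w^2)^(14-j), with w-exponent 2j − 2(14−j) = 4j − 28.
Set 4j − 28 = 8: j = 9.
C(14,9) = 2002; 1^9 = 1; (-1)^5 = -1.
Coefficient = 2002 · 1 · (-1) = -2002.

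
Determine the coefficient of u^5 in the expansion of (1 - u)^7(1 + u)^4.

-14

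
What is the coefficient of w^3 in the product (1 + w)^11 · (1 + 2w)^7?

Coefficient of w^3 = Σ_{j} C(11,j)·1^j·C(7,3-j)·2^(3-j) for j from 0 to 3.
= 280 + 924 + 770 + 165 = 2139.

2139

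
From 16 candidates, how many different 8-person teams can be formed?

12870

This is C(16,8) = 12870.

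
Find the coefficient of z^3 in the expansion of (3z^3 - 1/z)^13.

-57915

General term: C(13,j)·(3z^3)^j·(-1/z)^(13-j), with z-exponent 3j − 1(13−j) = 4j − 13.
Set 4j − 13 = 3: j = 4.
C(13,4) = 715; 3^4 = 81; (-1)^9 = -1.
Coefficient = 715 · 81 · (-1) = -57915.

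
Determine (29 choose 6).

475020

C(29,6) = (29·28·27·26·25·24) / 6! = 342014400 / 720 = 475020.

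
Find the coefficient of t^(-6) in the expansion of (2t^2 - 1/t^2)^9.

General term: C(9,j)·(2t^2)^j·(-1/t^2)^(9-j), with t-exponent 2j − 2(9−j) = 4j − 18.
Set 4j − 18 = -6: j = 3.
C(9,3) = 84; 2^3 = 8; (-1)^6 = 1.
Coefficient = 84 · 8 · 1 = 672.

672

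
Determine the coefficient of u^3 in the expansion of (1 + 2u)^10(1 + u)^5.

2070

Coefficient of u^3 = Σ_{j} C(10,j)·2^j·C(5,3-j)·1^(3-j) for j from 0 to 3.
= 10 + 200 + 900 + 960 = 2070.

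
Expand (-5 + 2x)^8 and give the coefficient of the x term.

-1250000

The general term is C(8,j)·(-5)^j·(2x)^(8-j); the x^1 term has j = 7.
C(8,7) = 8.
Coefficient = C(8,7) · (-5)^7 · 2^1 = 8 · (-78125) · 2 = -1250000.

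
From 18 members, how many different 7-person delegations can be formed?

31824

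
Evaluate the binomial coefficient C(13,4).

C(13,4) = (13·12·11·10) / 4! = 17160 / 24 = 715.

715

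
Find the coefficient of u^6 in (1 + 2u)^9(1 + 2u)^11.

(1 + 2u)^9(1 + 2u)^11 = (1 + 2u)^20, so the coefficient of u^6 is C(20,6)·2^6 = 38760·64 = 2480640.

2480640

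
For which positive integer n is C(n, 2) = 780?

n(n−1)/2 = 780 ⇒ n(n−1) = 1560. Since 40·39 = 1560, n = 40.

40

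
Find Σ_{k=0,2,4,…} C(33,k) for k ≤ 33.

4294967296

Even-k terms of row 33 sum to 2^32 = 4294967296.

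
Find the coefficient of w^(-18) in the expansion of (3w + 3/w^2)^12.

35075106

General term: C(12,j)·(3w)^j·(3/w^2)^(12-j), with w-exponent 1j − 2(12−j) = 3j − 24.
Set 3j − 24 = -18: j = 2.
C(12,2) = 66; 3^2 = 9; 3^10 = 59049.
Coefficient = 66 · 9 · 59049 = 35075106.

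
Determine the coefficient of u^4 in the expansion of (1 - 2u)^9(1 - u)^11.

20628

Coefficient of u^4 = Σ_{j} C(9,j)·(-2)^j·C(11,4-j)·(-1)^(4-j) for j from 0 to 4.
= 330 + 2970 + 7920 + 7392 + 2016 = 20628.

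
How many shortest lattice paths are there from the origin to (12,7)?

Each path is a sequence of 19 steps with 12 rights: C(19,12) = 50388.

50388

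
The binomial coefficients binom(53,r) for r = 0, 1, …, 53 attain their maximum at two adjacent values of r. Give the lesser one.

26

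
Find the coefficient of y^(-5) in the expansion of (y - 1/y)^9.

-36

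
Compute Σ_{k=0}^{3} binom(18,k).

1 + 18 + 153 + 816 = 988.

988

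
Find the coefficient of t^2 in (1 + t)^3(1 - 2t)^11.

157

Coefficient of t^2 = Σ_{j} C(3,j)·1^j·C(11,2-j)·(-2)^(2-j) for j from 0 to 2.
= 220 + (-66) + 3 = 157.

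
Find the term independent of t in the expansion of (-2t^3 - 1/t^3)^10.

General term: C(10,j)·(-2t^3)^j·(-1/t^3)^(10-j), with t-exponent 3j − 3(10−j) = 6j − 30.
Set 6j − 30 = 0: j = 5.
C(10,5) = 252; (-2)^5 = -32; (-1)^5 = -1.
Coefficient = 252 · (-32) · (-1) = 8064.

8064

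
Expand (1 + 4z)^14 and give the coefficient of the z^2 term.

The general term is C(14,j)·(1)^j·(4z)^(14-j); the z^2 term has j = 12.
C(14,12) = 91.
Coefficient = C(14,12) · 4^2 = 91 · 16 = 1456.

1456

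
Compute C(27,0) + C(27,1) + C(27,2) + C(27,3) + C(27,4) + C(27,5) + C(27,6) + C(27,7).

1285624

1 + 27 + 351 + 2925 + 17550 + 80730 + 296010 + 888030 = 1285624.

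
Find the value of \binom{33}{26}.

C(33,26) = C(33,7) by symmetry.
C(33,7) = (33·32·31·30·29·28·27) / 7! = 21531121920 / 5040 = 4272048.

4272048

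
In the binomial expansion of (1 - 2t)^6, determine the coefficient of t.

-12

The general term is C(6,j)·(1)^j·(-2t)^(6-j); the t^1 term has j = 5.
C(6,5) = 6.
Coefficient = C(6,5) · (-2)^1 = 6 · (-2) = -12.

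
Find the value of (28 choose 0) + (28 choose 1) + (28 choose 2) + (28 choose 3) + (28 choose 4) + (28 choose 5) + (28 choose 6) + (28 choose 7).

1 + 28 + 378 + 3276 + 20475 + 98280 + 376740 + 1184040 = 1683218.

1683218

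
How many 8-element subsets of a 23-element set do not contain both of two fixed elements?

All 8-subsets: C(23,8) = 490314. Those containing both fixed elements: C(21,6) = 54264.
490314 − 54264 = 436050.

436050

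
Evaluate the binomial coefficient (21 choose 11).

352716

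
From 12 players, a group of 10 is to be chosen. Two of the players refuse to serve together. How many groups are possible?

All 10-subsets: C(12,10) = 66. Those containing both fixed elements: C(10,8) = 45.
66 − 45 = 21.

21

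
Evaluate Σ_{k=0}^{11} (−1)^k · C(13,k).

The partial alternating sum Σ_{k=0}^{11} (−1)^k C(13,k) = (−1)^11 C(12,11) = -12.

-12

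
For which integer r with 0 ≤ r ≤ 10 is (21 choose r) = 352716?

C(21,r) increases on 0 ≤ r ≤ 10. C(21,9) = 293930 and C(21,10) = 352716, so r = 10.

10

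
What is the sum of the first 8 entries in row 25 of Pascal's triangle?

726206

1 + 25 + 300 + 2300 + 12650 + 53130 + 177100 + 480700 = 726206.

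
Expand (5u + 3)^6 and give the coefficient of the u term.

7290

The general term is C(6,j)·(5u)^j·(3)^(6-j); the u^1 term has j = 1.
C(6,1) = 6.
Coefficient = C(6,1) · 5^1 · 3^5 = 6 · 5 · 243 = 7290.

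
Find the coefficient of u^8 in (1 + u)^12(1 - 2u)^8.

2895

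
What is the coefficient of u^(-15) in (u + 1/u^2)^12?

220

General term: C(12,j)·(u)^j·(1/u^2)^(12-j), with u-exponent 1j − 2(12−j) = 3j − 24.
Set 3j − 24 = -15: j = 3.
C(12,3) = 220; 1^3 = 1; 1^9 = 1.
Coefficient = 220 · 1 · 1 = 220.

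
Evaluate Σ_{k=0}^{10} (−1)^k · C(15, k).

1001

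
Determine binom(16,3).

C(16,3) = (16·15·14) / 3! = 3360 / 6 = 560.

560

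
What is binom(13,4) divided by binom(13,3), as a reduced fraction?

C(n,k+1)/C(n,k) = (n−k)/(k+1) = (13−3)/(3+1) = 10/4 = 5/2.

5/2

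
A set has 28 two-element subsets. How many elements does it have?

8

n(n−1)/2 = 28 ⇒ n(n−1) = 56. Since 8·7 = 56, n = 8.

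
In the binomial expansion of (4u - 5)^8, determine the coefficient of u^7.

-655360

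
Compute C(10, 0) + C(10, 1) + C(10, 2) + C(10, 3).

1 + 10 + 45 + 120 = 176.

176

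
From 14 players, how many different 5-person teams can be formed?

This is C(14,5) = 2002.

2002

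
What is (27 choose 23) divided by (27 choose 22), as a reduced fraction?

5/23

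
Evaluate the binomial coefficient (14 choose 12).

91

C(14,12) = C(14,2) by symmetry.
C(14,2) = (14·13) / 2! = 182 / 2 = 91.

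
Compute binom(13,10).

286

C(13,10) = C(13,3) by symmetry.
C(13,3) = (13·12·11) / 3! = 1716 / 6 = 286.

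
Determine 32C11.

129024480

C(32,11) = (32·31·30·29·28·27·26·25·24·23·22) / 11! = 5150244363264000 / 39916800 = 129024480.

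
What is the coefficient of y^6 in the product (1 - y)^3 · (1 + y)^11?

-99

Coefficient of y^6 = Σ_{j} C(3,j)·(-1)^j·C(11,6-j)·1^(6-j) for j from 0 to 3.
= 462 + (-1386) + 990 + (-165) = -99.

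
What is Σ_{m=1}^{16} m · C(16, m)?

524288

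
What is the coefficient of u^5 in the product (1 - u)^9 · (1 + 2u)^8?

322

Coefficient of u^5 = Σ_{j} C(9,j)·(-1)^j·C(8,5-j)·2^(5-j) for j from 0 to 5.
= 1792 + (-10080) + 16128 + (-9408) + 2016 + (-126) = 322.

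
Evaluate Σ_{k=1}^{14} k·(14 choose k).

114688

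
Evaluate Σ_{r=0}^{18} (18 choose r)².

Σ C(18,r)² is the coefficient of x^18 in (1+x)^18(1+x)^18 = (1+x)^36, i.e. C(36,18) = 9075135300.

9075135300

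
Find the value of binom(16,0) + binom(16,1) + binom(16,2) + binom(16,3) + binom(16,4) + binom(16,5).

1 + 16 + 120 + 560 + 1820 + 4368 = 6885.

6885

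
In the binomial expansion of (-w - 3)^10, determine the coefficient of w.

The general term is C(10,j)·(-w)^j·(-3)^(10-j); the w^1 term has j = 1.
C(10,1) = 10.
Coefficient = C(10,1) · (-1)^1 · (-3)^9 = 10 · (-1) · (-19683) = 196830.

196830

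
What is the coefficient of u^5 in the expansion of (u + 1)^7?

21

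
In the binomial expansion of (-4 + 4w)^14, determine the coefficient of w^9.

The general term is C(14,j)·(-4)^j·(4w)^(14-j); the w^9 term has j = 5.
C(14,5) = 2002.
Coefficient = C(14,5) · (-4)^5 · 4^9 = 2002 · (-1024) · 262144 = -537407782912.

-537407782912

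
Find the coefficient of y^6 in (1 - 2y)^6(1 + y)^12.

Coefficient of y^6 = Σ_{j} C(6,j)·(-2)^j·C(12,6-j)·1^(6-j) for j from 0 to 6.
= 924 + (-9504) + 29700 + (-35200) + 15840 + (-2304) + 64 = -480.

-480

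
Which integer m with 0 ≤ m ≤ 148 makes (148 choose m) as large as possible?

74

C(148,m) is maximized at m = 148/2 = 74.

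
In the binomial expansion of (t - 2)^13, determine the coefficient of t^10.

The general term is C(13,j)·(t)^j·(-2)^(13-j); the t^10 term has j = 10.
C(13,10) = 286.
Coefficient = C(13,10) · (-2)^3 = 286 · (-8) = -2288.

-2288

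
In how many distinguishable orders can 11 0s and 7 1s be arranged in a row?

31824

Choose positions for the 0s: C(18,11) = 31824.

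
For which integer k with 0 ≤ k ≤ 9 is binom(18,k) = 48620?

9

C(18,k) increases on 0 ≤ k ≤ 9. C(18,8) = 43758 and C(18,9) = 48620, so k = 9.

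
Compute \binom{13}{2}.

78

C(13,2) = (13·12) / 2! = 156 / 2 = 78.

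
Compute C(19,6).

C(19,6) = (19·18·17·16·15·14) / 6! = 19535040 / 720 = 27132.

27132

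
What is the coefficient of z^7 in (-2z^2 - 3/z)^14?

960740352

General term: C(14,j)·(-2z^2)^j·(-3/z)^(14-j), with z-exponent 2j − 1(14−j) = 3j − 14.
Set 3j − 14 = 7: j = 7.
C(14,7) = 3432; (-2)^7 = -128; (-3)^7 = -2187.
Coefficient = 3432 · (-128) · (-2187) = 960740352.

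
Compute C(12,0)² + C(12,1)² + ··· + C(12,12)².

2704156

Σ C(12,k)² is the coefficient of x^12 in (1+x)^12(1+x)^12 = (1+x)^24, i.e. C(24,12) = 2704156.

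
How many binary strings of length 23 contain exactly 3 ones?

Choose the 3 positions: C(23,3) = 1771.

1771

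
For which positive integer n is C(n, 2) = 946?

n(n−1)/2 = 946 ⇒ n(n−1) = 1892. Since 44·43 = 1892, n = 44.

44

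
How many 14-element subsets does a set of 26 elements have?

9657700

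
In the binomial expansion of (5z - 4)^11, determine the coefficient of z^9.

1718750000

The general term is C(11,j)·(5z)^j·(-4)^(11-j); the z^9 term has j = 9.
C(11,9) = 55.
Coefficient = C(11,9) · 5^9 · (-4)^2 = 55 · 1953125 · 16 = 1718750000.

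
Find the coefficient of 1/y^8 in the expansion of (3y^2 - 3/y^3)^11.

81841914

General term: C(11,j)·(3y^2)^j·(-3/y^3)^(11-j), with y-exponent 2j − 3(11−j) = 5j − 33.
Set 5j − 33 = -8: j = 5.
C(11,5) = 462; 3^5 = 243; (-3)^6 = 729.
Coefficient = 462 · 243 · 729 = 81841914.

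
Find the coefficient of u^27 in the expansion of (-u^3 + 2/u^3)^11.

General term: C(11,j)·(-u^3)^j·(2/u^3)^(11-j), with u-exponent 3j − 3(11−j) = 6j − 33.
Set 6j − 33 = 27: j = 10.
C(11,10) = 11; (-1)^10 = 1; 2^1 = 2.
Coefficient = 11 · 1 · 2 = 22.

22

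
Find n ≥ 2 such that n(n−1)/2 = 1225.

50

n(n−1)/2 = 1225 ⇒ n(n−1) = 2450. Since 50·49 = 2450, n = 50.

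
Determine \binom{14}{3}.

364

C(14,3) = (14·13·12) / 3! = 2184 / 6 = 364.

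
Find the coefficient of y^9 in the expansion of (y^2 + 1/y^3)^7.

General term: C(7,j)·(y^2)^j·(1/y^3)^(7-j), with y-exponent 2j − 3(7−j) = 5j − 21.
Set 5j − 21 = 9: j = 6.
C(7,6) = 7; 1^6 = 1; 1^1 = 1.
Coefficient = 7 · 1 · 1 = 7.

7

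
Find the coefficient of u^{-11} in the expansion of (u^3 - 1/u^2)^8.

General term: C(8,j)·(u^3)^j·(-1/u^2)^(8-j), with u-exponent 3j − 2(8−j) = 5j − 16.
Set 5j − 16 = -11: j = 1.
C(8,1) = 8; 1^1 = 1; (-1)^7 = -1.
Coefficient = 8 · 1 · (-1) = -8.

-8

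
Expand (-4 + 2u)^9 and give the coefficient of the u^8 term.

The general term is C(9,j)·(-4)^j·(2u)^(9-j); the u^8 term has j = 1.
C(9,1) = 9.
Coefficient = C(9,1) · (-4)^1 · 2^8 = 9 · (-4) · 256 = -9216.

-9216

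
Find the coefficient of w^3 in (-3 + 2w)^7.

22680

The general term is C(7,j)·(-3)^j·(2w)^(7-j); the w^3 term has j = 4.
C(7,4) = 35.
Coefficient = C(7,4) · (-3)^4 · 2^3 = 35 · 81 · 8 = 22680.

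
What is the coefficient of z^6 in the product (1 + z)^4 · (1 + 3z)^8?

Coefficient of z^6 = Σ_{j} C(4,j)·1^j·C(8,6-j)·3^(6-j) for j from 0 to 4.
= 20412 + 54432 + 34020 + 6048 + 252 = 115164.

115164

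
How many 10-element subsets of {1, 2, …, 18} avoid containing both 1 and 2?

All 10-subsets: C(18,10) = 43758. Those containing both fixed elements: C(16,8) = 12870.
43758 − 12870 = 30888.

30888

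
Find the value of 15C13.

105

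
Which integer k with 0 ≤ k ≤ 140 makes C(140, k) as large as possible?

C(140,k) is maximized at k = 140/2 = 70.

70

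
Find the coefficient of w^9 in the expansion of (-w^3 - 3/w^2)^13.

-1250964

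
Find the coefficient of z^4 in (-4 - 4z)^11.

-1384120320

The general term is C(11,j)·(-4)^j·(-4z)^(11-j); the z^4 term has j = 7.
C(11,7) = 330.
Coefficient = C(11,7) · (-4)^7 · (-4)^4 = 330 · (-16384) · 256 = -1384120320.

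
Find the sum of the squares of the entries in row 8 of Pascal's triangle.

Σ C(8,k)² is the coefficient of x^8 in (1+x)^8(1+x)^8 = (1+x)^16, i.e. C(16,8) = 12870.

12870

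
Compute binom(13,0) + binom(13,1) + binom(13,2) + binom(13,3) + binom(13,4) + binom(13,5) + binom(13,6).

1 + 13 + 78 + 286 + 715 + 1287 + 1716 = 4096.

4096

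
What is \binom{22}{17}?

C(22,17) = C(22,5) by symmetry.
C(22,5) = (22·21·20·19·18) / 5! = 3160080 / 120 = 26334.

26334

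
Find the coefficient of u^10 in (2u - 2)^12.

The general term is C(12,j)·(2u)^j·(-2)^(12-j); the u^10 term has j = 10.
C(12,10) = 66.
Coefficient = C(12,10) · 2^10 · (-2)^2 = 66 · 1024 · 4 = 270336.

270336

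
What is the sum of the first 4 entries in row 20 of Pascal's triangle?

1351

1 + 20 + 190 + 1140 = 1351.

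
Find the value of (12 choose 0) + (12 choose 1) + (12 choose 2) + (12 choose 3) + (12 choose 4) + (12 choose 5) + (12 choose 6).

2510

1 + 12 + 66 + 220 + 495 + 792 + 924 = 2510.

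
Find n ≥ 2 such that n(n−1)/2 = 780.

40

n(n−1)/2 = 780 ⇒ n(n−1) = 1560. Since 40·39 = 1560, n = 40.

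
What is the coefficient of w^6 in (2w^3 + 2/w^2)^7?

General term: C(7,j)·(2w^3)^j·(2/w^2)^(7-j), with w-exponent 3j − 2(7−j) = 5j − 14.
Set 5j − 14 = 6: j = 4.
C(7,4) = 35; 2^4 = 16; 2^3 = 8.
Coefficient = 35 · 16 · 8 = 4480.

4480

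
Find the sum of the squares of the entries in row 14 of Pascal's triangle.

Σ C(14,k)² is the coefficient of x^14 in (1+x)^14(1+x)^14 = (1+x)^28, i.e. C(28,14) = 40116600.

40116600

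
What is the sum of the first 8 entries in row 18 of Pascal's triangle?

63004

1 + 18 + 153 + 816 + 3060 + 8568 + 18564 + 31824 = 63004.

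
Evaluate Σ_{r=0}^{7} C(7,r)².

By Vandermonde's identity, Σ C(7,r)² = C(14,7) = 3432.

3432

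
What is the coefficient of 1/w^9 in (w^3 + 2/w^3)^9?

5376

General term: C(9,j)·(w^3)^j·(2/w^3)^(9-j), with w-exponent 3j − 3(9−j) = 6j − 27.
Set 6j − 27 = -9: j = 3.
C(9,3) = 84; 1^3 = 1; 2^6 = 64.
Coefficient = 84 · 1 · 64 = 5376.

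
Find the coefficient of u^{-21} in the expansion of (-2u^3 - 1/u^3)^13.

-2288

General term: C(13,j)·(-2u^3)^j·(-1/u^3)^(13-j), with u-exponent 3j − 3(13−j) = 6j − 39.
Set 6j − 39 = -21: j = 3.
C(13,3) = 286; (-2)^3 = -8; (-1)^10 = 1.
Coefficient = 286 · (-8) · 1 = -2288.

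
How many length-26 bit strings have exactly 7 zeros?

657800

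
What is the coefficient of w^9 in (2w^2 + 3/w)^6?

General term: C(6,j)·(2w^2)^j·(3/w)^(6-j), with w-exponent 2j − 1(6−j) = 3j − 6.
Set 3j − 6 = 9: j = 5.
C(6,5) = 6; 2^5 = 32; 3^1 = 3.
Coefficient = 6 · 32 · 3 = 576.

576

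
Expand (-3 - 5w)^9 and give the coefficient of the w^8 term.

-10546875

The general term is C(9,j)·(-3)^j·(-5w)^(9-j); the w^8 term has j = 1.
C(9,1) = 9.
Coefficient = C(9,1) · (-3)^1 · (-5)^8 = 9 · (-3) · 390625 = -10546875.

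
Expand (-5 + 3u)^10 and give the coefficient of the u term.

The general term is C(10,j)·(-5)^j·(3u)^(10-j); the u^1 term has j = 9.
C(10,9) = 10.
Coefficient = C(10,9) · (-5)^9 · 3^1 = 10 · (-1953125) · 3 = -58593750.

-58593750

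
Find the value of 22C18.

C(22,18) = C(22,4) by symmetry.
C(22,4) = (22·21·20·19) / 4! = 175560 / 24 = 7315.

7315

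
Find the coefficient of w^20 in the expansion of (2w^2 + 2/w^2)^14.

1490944

General term: C(14,j)·(2w^2)^j·(2/w^2)^(14-j), with w-exponent 2j − 2(14−j) = 4j − 28.
Set 4j − 28 = 20: j = 12.
C(14,12) = 91; 2^12 = 4096; 2^2 = 4.
Coefficient = 91 · 4096 · 4 = 1490944.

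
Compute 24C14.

1961256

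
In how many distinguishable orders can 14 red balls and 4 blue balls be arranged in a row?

3060

Choose positions for the red balls: C(18,14) = 3060.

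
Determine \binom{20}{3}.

1140

C(20,3) = (20·19·18) / 3! = 6840 / 6 = 1140.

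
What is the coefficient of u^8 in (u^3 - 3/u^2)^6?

135

General term: C(6,j)·(u^3)^j·(-3/u^2)^(6-j), with u-exponent 3j − 2(6−j) = 5j − 12.
Set 5j − 12 = 8: j = 4.
C(6,4) = 15; 1^4 = 1; (-3)^2 = 9.
Coefficient = 15 · 1 · 9 = 135.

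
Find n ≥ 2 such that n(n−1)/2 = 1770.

n(n−1)/2 = 1770 ⇒ n(n−1) = 3540. Since 60·59 = 3540, n = 60.

60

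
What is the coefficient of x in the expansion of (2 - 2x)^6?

-384

The general term is C(6,j)·(2)^j·(-2x)^(6-j); the x^1 term has j = 5.
C(6,5) = 6.
Coefficient = C(6,5) · 2^5 · (-2)^1 = 6 · 32 · (-2) = -384.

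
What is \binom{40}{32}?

76904685

C(40,32) = C(40,8) by symmetry.
C(40,8) = (40·39·38·37·36·35·34·33) / 8! = 3100796899200 / 40320 = 76904685.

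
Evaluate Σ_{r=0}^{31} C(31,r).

Setting x = 1 in (1+x)^31 gives Σ C(31,r) = 2^31 = 2147483648.

2147483648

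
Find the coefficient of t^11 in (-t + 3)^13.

The general term is C(13,j)·(-t)^j·(3)^(13-j); the t^11 term has j = 11.
C(13,11) = 78.
Coefficient = C(13,11) · (-1)^11 · 3^2 = 78 · (-1) · 9 = -702.

-702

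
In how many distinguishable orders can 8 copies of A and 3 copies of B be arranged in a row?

165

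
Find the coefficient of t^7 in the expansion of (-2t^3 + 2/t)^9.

General term: C(9,j)·(-2t^3)^j·(2/t)^(9-j), with t-exponent 3j − 1(9−j) = 4j − 9.
Set 4j − 9 = 7: j = 4.
C(9,4) = 126; (-2)^4 = 16; 2^5 = 32.
Coefficient = 126 · 16 · 32 = 64512.

64512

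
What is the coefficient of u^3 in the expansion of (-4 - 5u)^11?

The general term is C(11,j)·(-4)^j·(-5u)^(11-j); the u^3 term has j = 8.
C(11,8) = 165.
Coefficient = C(11,8) · (-4)^8 · (-5)^3 = 165 · 65536 · (-125) = -1351680000.

-1351680000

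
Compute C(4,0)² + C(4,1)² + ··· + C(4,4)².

Σ C(4,j)² is the coefficient of x^4 in (1+x)^4(1+x)^4 = (1+x)^8, i.e. C(8,4) = 70.

70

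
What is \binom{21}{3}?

1330

C(21,3) = (21·20·19) / 3! = 7980 / 6 = 1330.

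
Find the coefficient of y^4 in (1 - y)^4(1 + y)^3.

3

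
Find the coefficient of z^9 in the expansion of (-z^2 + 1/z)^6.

General term: C(6,j)·(-z^2)^j·(1/z)^(6-j), with z-exponent 2j − 1(6−j) = 3j − 6.
Set 3j − 6 = 9: j = 5.
C(6,5) = 6; (-1)^5 = -1; 1^1 = 1.
Coefficient = 6 · (-1) · 1 = -6.

-6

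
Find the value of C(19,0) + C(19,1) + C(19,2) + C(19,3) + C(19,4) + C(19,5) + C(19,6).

1 + 19 + 171 + 969 + 3876 + 11628 + 27132 = 43796.

43796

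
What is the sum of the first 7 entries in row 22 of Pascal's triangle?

1 + 22 + 231 + 1540 + 7315 + 26334 + 74613 = 110056.

110056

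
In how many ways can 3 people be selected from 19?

969

This is C(19,3) = 969.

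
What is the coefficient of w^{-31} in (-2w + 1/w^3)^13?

General term: C(13,j)·(-2w)^j·(1/w^3)^(13-j), with w-exponent 1j − 3(13−j) = 4j − 39.
Set 4j − 39 = -31: j = 2.
C(13,2) = 78; (-2)^2 = 4; 1^11 = 1.
Coefficient = 78 · 4 · 1 = 312.

312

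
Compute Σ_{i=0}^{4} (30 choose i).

1 + 30 + 435 + 4060 + 27405 = 31931.

31931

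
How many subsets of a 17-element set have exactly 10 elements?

19448

Choose the 10 positions: C(17,10) = 19448.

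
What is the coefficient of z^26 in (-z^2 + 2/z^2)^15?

30

General term: C(15,j)·(-z^2)^j·(2/z^2)^(15-j), with z-exponent 2j − 2(15−j) = 4j − 30.
Set 4j − 30 = 26: j = 14.
C(15,14) = 15; (-1)^14 = 1; 2^1 = 2.
Coefficient = 15 · 1 · 2 = 30.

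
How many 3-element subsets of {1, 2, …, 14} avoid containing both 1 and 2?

352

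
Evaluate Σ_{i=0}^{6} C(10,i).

1 + 10 + 45 + 120 + 210 + 252 + 210 = 848.

848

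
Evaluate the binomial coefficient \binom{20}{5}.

C(20,5) = (20·19·18·17·16) / 5! = 1860480 / 120 = 15504.

15504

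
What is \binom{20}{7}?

C(20,7) = (20·19·18·17·16·15·14) / 7! = 390700800 / 5040 = 77520.

77520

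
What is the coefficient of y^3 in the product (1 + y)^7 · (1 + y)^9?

560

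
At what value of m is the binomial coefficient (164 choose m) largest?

C(164,m) is maximized at m = 164/2 = 82.

82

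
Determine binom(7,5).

C(7,5) = C(7,2) by symmetry.
C(7,2) = (7·6) / 2! = 42 / 2 = 21.

21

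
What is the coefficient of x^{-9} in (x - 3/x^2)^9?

61236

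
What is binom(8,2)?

28

C(8,2) = (8·7) / 2! = 56 / 2 = 28.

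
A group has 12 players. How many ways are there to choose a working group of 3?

220

This is C(12,3) = 220.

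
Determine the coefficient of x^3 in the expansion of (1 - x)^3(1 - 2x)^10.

-1561

Coefficient of x^3 = Σ_{j} C(3,j)·(-1)^j·C(10,3-j)·(-2)^(3-j) for j from 0 to 3.
= (-960) + (-540) + (-60) + (-1) = -1561.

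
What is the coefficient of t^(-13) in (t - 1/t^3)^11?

462

General term: C(11,j)·(t)^j·(-1/t^3)^(11-j), with t-exponent 1j − 3(11−j) = 4j − 33.
Set 4j − 33 = -13: j = 5.
C(11,5) = 462; 1^5 = 1; (-1)^6 = 1.
Coefficient = 462 · 1 · 1 = 462.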